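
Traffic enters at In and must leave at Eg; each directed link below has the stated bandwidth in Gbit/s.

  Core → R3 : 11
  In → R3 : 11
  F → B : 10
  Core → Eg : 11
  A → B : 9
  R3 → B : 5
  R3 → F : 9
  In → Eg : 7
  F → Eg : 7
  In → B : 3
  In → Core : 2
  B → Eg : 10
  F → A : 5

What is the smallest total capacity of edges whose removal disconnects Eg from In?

23

Augment In→Eg: bottleneck 7, flow now 7.
Augment In→Core→Eg: bottleneck 2, flow now 9.
Augment In→B→Eg: bottleneck 3, flow now 12.
Augment In→R3→F→Eg: bottleneck 7, flow now 19.
Augment In→R3→B→Eg: bottleneck 4, flow now 23.
No augmenting path remains; maximum flow = 23.
By max-flow min-cut, the minimum cut capacity equals the max flow.
In the residual graph, reachable from In: {In}.
Min-cut edges: In→Core (2), In→R3 (11), In→B (3), In→Eg (7); capacity 2 + 11 + 3 + 7 = 23.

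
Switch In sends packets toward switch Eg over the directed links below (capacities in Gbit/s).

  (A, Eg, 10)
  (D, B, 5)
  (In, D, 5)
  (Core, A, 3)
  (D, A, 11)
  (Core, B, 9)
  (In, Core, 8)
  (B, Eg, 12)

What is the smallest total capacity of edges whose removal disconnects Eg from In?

Augment In→D→A→Eg: bottleneck 5, flow now 5.
Augment In→Core→A→Eg: bottleneck 3, flow now 8.
Augment In→Core→B→Eg: bottleneck 5, flow now 13.
No augmenting path remains; maximum flow = 13.
By max-flow min-cut, the minimum cut capacity equals the max flow.
In the residual graph, reachable from In: {In}.
Min-cut edges: In→D (5), In→Core (8); capacity 5 + 8 = 13.

13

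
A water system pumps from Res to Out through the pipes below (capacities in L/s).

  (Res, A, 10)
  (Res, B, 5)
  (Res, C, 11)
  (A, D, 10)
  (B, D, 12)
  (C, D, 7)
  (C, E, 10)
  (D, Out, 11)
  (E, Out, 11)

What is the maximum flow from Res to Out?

21

Augment Res→A→D→Out: bottleneck 10, flow now 10.
Augment Res→B→D→Out: bottleneck 1, flow now 11.
Augment Res→C→E→Out: bottleneck 10, flow now 21.
No augmenting path remains; maximum flow = 21.
In the residual graph, reachable from Res: {Res, A, B, C, D}.
Min-cut edges: C→E (10), D→Out (11); capacity 10 + 11 = 21.
This cut is saturated, so no flow can exceed 21.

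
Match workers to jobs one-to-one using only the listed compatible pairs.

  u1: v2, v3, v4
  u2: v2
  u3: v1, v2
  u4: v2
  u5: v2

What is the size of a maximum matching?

3

Unit-capacity flow: source→left, listed edges, right→sink; max matching = max flow.
Augmenting path u1→v2 (+1); matched 1.
Augmenting path u3→v1 (+1); matched 2.
Augmenting path u2→v2→u1→v3 (+1); matched 3.
No augmenting path remains; maximum matching = 3.
König certificate: {u1, u3, v2} is a vertex cover of size 3 (every listed pair touches it), so no matching can be larger.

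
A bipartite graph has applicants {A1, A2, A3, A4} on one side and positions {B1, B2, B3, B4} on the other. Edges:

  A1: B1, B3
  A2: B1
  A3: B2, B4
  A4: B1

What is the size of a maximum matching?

3

Unit-capacity flow: source→left, listed edges, right→sink; max matching = max flow.
Augmenting path A1→B1 (+1); matched 1.
Augmenting path A3→B2 (+1); matched 2.
Augmenting path A2→B1→A1→B3 (+1); matched 3.
No augmenting path remains; maximum matching = 3.
König certificate: {A1, A3, B1} is a vertex cover of size 3 (every listed pair touches it), so no matching can be larger.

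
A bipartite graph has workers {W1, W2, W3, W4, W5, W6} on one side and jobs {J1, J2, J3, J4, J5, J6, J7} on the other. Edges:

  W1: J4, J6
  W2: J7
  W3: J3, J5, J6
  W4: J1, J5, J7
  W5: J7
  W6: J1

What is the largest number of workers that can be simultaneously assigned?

Unit-capacity flow: source→left, listed edges, right→sink; max matching = max flow.
Augmenting path W1→J4 (+1); matched 1.
Augmenting path W2→J7 (+1); matched 2.
Augmenting path W3→J3 (+1); matched 3.
Augmenting path W4→J1 (+1); matched 4.
Augmenting path W6→J1→W4→J5 (+1); matched 5.
No augmenting path remains; maximum matching = 5.
König certificate: {W1, W3, W4, W6, J7} is a vertex cover of size 5 (every listed pair touches it), so no matching can be larger.

5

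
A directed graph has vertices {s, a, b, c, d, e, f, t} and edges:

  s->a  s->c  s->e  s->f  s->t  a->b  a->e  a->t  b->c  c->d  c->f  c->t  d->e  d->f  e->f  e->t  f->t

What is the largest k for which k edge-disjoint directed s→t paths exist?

5

Assign every edge capacity 1; by Menger, the answer equals the max flow.
Path s→t (+1); total 1.
Path s→a→t (+1); total 2.
Path s→c→t (+1); total 3.
Path s→e→t (+1); total 4.
Path s→f→t (+1); total 5.
No residual s→t path; max flow = 5.
Certifying cut of size 5: {s→a, s→c, s→e, s→f, s→t}.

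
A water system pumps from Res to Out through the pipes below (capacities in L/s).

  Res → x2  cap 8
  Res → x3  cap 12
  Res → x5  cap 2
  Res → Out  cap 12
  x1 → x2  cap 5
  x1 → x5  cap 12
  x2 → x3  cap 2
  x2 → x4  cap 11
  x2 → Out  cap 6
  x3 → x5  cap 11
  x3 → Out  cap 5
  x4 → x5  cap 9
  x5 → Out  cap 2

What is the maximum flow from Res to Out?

25

Augment Res→Out: bottleneck 12, flow now 12.
Augment Res→x2→Out: bottleneck 6, flow now 18.
Augment Res→x3→Out: bottleneck 5, flow now 23.
Augment Res→x5→Out: bottleneck 2, flow now 25.
No augmenting path remains; maximum flow = 25.
In the residual graph, reachable from Res: {Res, x2, x3, x4, x5}.
Min-cut edges: Res→Out (12), x2→Out (6), x3→Out (5), x5→Out (2); capacity 12 + 6 + 5 + 2 = 25.
This cut is saturated, so no flow can exceed 25.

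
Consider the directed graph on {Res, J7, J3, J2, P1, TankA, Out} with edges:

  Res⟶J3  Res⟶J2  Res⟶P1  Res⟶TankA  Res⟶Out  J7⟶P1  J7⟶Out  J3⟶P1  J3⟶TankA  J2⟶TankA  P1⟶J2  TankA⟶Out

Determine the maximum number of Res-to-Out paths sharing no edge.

Assign every edge capacity 1; by Menger, the answer equals the max flow.
Path Res→Out (+1); total 1.
Path Res→TankA→Out (+1); total 2.
No residual Res→Out path; max flow = 2.
Certifying cut of size 2: {Res→Out, TankA→Out}.

2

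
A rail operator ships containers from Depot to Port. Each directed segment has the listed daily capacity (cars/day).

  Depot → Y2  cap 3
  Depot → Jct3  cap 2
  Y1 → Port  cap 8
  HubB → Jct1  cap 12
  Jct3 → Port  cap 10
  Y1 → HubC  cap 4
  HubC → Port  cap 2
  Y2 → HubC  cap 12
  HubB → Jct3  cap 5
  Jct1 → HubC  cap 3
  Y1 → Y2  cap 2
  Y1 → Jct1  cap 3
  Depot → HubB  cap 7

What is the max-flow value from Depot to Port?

Augment Depot→Jct3→Port: bottleneck 2, flow now 2.
Augment Depot→HubB→Jct3→Port: bottleneck 5, flow now 7.
Augment Depot→Y2→HubC→Port: bottleneck 2, flow now 9.
No augmenting path remains; maximum flow = 9.
In the residual graph, reachable from Depot: {Depot, HubB, Y2, Jct1, HubC}.
Min-cut edges: Depot→Jct3 (2), HubB→Jct3 (5), HubC→Port (2); capacity 2 + 5 + 2 = 9.
This cut is saturated, so no flow can exceed 9.

9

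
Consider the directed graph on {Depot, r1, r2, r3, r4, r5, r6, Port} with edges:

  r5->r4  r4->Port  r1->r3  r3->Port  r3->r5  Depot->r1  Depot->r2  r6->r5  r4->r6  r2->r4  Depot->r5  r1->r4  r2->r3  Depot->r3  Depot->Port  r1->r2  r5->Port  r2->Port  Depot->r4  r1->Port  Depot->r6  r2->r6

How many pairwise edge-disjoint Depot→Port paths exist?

Assign every edge capacity 1; by Menger, the answer equals the max flow.
Path Depot→Port (+1); total 1.
Path Depot→r1→Port (+1); total 2.
Path Depot→r2→Port (+1); total 3.
Path Depot→r3→Port (+1); total 4.
Path Depot→r4→Port (+1); total 5.
Path Depot→r5→Port (+1); total 6.
No residual Depot→Port path; max flow = 6.
Certifying cut of size 6: {Depot→Port, Depot→r1, Depot→r2, Depot→r3, r4→Port, r5→Port}.

6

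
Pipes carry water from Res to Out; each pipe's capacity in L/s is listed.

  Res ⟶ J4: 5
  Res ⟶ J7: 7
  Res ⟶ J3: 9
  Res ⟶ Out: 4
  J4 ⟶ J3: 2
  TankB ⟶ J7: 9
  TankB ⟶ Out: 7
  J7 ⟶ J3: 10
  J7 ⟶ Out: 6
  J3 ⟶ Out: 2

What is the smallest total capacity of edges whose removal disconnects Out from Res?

Augment Res→Out: bottleneck 4, flow now 4.
Augment Res→J7→Out: bottleneck 6, flow now 10.
Augment Res→J3→Out: bottleneck 2, flow now 12.
No augmenting path remains; maximum flow = 12.
By max-flow min-cut, the minimum cut capacity equals the max flow.
In the residual graph, reachable from Res: {Res, J4, J7, J3}.
Min-cut edges: Res→Out (4), J7→Out (6), J3→Out (2); capacity 4 + 6 + 2 = 12.

12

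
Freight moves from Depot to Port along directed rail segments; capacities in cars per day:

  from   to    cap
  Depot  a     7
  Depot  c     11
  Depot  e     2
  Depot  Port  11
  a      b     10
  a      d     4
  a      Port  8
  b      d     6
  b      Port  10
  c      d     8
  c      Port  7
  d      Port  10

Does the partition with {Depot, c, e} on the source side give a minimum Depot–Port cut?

No — its capacity is 33, but the minimum cut has capacity 29.

Given cut capacity: 7 + 11 + 8 + 7 = 33.
Augment Depot→Port: bottleneck 11, flow now 11.
Augment Depot→a→Port: bottleneck 7, flow now 18.
Augment Depot→c→Port: bottleneck 7, flow now 25.
Augment Depot→c→d→Port: bottleneck 4, flow now 29.
No augmenting path remains; maximum flow = 29.
In the residual graph, reachable from Depot: {Depot, e}.
Min-cut edges: Depot→a (7), Depot→c (11), Depot→Port (11); capacity 7 + 11 + 11 = 29.
Cut capacity 33 exceeds the max flow 29, so it is not minimum.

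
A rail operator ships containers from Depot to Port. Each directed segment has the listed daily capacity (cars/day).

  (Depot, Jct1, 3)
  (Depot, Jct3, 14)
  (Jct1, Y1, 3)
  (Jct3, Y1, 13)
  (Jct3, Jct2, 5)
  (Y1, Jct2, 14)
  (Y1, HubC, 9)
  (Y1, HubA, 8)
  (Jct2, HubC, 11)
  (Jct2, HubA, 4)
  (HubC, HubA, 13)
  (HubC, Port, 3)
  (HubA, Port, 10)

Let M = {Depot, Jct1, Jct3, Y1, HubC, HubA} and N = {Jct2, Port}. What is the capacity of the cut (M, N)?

Edges leaving {Depot, Jct1, Jct3, Y1, HubC, HubA}: Jct3→Jct2 (5), Y1→Jct2 (14), HubC→Port (3), HubA→Port (10).
Cut capacity = 5 + 14 + 3 + 10 = 32.

32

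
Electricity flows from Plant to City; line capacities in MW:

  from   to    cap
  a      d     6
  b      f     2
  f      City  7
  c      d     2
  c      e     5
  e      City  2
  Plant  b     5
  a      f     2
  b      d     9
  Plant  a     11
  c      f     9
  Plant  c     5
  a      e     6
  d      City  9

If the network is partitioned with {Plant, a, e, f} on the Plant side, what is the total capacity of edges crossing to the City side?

25

Edges leaving {Plant, a, e, f}: Plant→b (5), Plant→c (5), a→d (6), e→City (2), f→City (7).
Cut capacity = 5 + 5 + 6 + 2 + 7 = 25.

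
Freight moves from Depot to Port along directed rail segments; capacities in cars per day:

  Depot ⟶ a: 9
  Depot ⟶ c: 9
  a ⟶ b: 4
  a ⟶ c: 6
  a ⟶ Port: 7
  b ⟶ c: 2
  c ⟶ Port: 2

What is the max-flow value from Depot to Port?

Augment Depot→a→Port: bottleneck 7, flow now 7.
Augment Depot→c→Port: bottleneck 2, flow now 9.
No augmenting path remains; maximum flow = 9.
In the residual graph, reachable from Depot: {Depot, a, b, c}.
Min-cut edges: a→Port (7), c→Port (2); capacity 7 + 2 = 9.
This cut is saturated, so no flow can exceed 9.

9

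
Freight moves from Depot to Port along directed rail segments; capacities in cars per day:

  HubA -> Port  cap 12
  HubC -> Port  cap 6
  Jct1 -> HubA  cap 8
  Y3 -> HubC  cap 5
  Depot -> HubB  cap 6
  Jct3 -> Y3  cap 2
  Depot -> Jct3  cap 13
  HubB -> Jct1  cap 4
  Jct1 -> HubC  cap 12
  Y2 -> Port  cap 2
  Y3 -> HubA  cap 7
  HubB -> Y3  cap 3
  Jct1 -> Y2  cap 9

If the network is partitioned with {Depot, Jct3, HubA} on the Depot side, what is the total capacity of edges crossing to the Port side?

20

Edges leaving {Depot, Jct3, HubA}: Depot→HubB (6), Jct3→Y3 (2), HubA→Port (12).
Cut capacity = 6 + 2 + 12 = 20.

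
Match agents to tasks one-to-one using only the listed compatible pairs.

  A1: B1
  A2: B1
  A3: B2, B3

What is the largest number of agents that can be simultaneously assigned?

2

Unit-capacity flow: source→left, listed edges, right→sink; max matching = max flow.
Augmenting path A1→B1 (+1); matched 1.
Augmenting path A3→B2 (+1); matched 2.
No augmenting path remains; maximum matching = 2.
König certificate: {A3, B1} is a vertex cover of size 2 (every listed pair touches it), so no matching can be larger.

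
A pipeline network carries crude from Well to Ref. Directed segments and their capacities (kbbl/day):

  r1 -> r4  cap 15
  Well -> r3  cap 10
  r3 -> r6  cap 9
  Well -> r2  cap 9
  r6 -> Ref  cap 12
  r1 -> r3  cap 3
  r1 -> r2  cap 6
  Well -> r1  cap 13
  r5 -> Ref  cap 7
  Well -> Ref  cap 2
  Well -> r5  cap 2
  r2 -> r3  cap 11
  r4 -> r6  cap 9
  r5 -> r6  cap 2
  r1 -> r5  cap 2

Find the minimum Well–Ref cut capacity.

18

Augment Well→Ref: bottleneck 2, flow now 2.
Augment Well→r5→Ref: bottleneck 2, flow now 4.
Augment Well→r1→r5→Ref: bottleneck 2, flow now 6.
Augment Well→r3→r6→Ref: bottleneck 9, flow now 15.
Augment Well→r1→r4→r6→Ref: bottleneck 3, flow now 18.
No augmenting path remains; maximum flow = 18.
By max-flow min-cut, the minimum cut capacity equals the max flow.
In the residual graph, reachable from Well: {Well, r1, r2, r3, r4, r6}.
Min-cut edges: Well→r5 (2), Well→Ref (2), r1→r5 (2), r6→Ref (12); capacity 2 + 2 + 2 + 12 = 18.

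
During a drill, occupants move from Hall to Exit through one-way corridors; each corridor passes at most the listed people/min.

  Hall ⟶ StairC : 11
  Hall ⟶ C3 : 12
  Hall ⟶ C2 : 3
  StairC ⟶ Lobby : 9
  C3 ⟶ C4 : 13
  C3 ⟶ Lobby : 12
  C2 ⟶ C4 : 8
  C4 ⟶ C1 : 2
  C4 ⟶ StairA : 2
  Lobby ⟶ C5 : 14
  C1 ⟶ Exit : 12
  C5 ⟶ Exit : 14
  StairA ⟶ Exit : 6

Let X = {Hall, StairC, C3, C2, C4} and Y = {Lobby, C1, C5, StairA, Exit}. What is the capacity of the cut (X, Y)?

25

Edges leaving {Hall, StairC, C3, C2, C4}: StairC→Lobby (9), C3→Lobby (12), C4→C1 (2), C4→StairA (2).
Cut capacity = 9 + 12 + 2 + 2 = 25.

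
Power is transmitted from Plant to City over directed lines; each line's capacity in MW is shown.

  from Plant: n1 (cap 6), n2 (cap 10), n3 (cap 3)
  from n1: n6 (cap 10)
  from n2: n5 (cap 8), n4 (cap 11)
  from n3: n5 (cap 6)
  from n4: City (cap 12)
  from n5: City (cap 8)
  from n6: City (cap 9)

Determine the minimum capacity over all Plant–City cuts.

19

Augment Plant→n1→n6→City: bottleneck 6, flow now 6.
Augment Plant→n2→n4→City: bottleneck 10, flow now 16.
Augment Plant→n3→n5→City: bottleneck 3, flow now 19.
No augmenting path remains; maximum flow = 19.
By max-flow min-cut, the minimum cut capacity equals the max flow.
In the residual graph, reachable from Plant: {Plant}.
Min-cut edges: Plant→n1 (6), Plant→n2 (10), Plant→n3 (3); capacity 6 + 10 + 3 = 19.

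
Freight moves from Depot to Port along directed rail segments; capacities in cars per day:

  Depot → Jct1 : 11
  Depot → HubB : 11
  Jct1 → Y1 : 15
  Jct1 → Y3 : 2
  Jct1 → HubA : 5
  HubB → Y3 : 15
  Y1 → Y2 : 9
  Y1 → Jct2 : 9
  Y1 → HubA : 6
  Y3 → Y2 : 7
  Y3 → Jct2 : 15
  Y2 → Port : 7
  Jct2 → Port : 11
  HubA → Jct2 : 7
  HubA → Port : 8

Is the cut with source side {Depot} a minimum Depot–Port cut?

Yes — it is a minimum cut (capacity 22).

Given cut capacity: 11 + 11 = 22.
Augment Depot→Jct1→HubA→Port: bottleneck 5, flow now 5.
Augment Depot→Jct1→Y1→Y2→Port: bottleneck 6, flow now 11.
Augment Depot→HubB→Y3→Y2→Port: bottleneck 1, flow now 12.
Augment Depot→HubB→Y3→Jct2→Port: bottleneck 10, flow now 22.
No augmenting path remains; maximum flow = 22.
Cut capacity 22 equals the max flow, so it is a minimum cut.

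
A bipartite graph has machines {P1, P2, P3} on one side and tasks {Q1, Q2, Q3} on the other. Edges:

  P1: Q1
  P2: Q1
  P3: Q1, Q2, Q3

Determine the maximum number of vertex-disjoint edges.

Unit-capacity flow: source→left, listed edges, right→sink; max matching = max flow.
Augmenting path P1→Q1 (+1); matched 1.
Augmenting path P3→Q2 (+1); matched 2.
No augmenting path remains; maximum matching = 2.
König certificate: {P3, Q1} is a vertex cover of size 2 (every listed pair touches it), so no matching can be larger.

2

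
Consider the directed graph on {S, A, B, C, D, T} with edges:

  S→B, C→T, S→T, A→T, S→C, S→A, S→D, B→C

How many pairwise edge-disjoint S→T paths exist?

Assign every edge capacity 1; by Menger, the answer equals the max flow.
Path S→T (+1); total 1.
Path S→A→T (+1); total 2.
Path S→C→T (+1); total 3.
No residual S→T path; max flow = 3.
Certifying cut of size 3: {C→T, S→A, S→T}.

3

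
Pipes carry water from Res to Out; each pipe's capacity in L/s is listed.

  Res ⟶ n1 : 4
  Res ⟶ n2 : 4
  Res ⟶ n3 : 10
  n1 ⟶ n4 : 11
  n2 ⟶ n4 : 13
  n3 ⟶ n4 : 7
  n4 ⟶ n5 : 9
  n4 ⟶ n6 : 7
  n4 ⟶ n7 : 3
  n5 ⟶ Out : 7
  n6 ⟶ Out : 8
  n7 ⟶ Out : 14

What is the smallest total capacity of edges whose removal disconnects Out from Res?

15

Augment Res→n1→n4→n5→Out: bottleneck 4, flow now 4.
Augment Res→n2→n4→n5→Out: bottleneck 3, flow now 7.
Augment Res→n2→n4→n6→Out: bottleneck 1, flow now 8.
Augment Res→n3→n4→n6→Out: bottleneck 6, flow now 14.
Augment Res→n3→n4→n7→Out: bottleneck 1, flow now 15.
No augmenting path remains; maximum flow = 15.
By max-flow min-cut, the minimum cut capacity equals the max flow.
In the residual graph, reachable from Res: {Res, n3}.
Min-cut edges: Res→n1 (4), Res→n2 (4), n3→n4 (7); capacity 4 + 4 + 7 = 15.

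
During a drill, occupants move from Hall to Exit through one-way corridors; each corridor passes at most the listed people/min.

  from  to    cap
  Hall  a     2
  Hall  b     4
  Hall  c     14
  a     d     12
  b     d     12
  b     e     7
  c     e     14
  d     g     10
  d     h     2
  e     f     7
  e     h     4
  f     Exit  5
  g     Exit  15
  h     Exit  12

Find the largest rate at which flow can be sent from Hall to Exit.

15

Augment Hall→a→d→g→Exit: bottleneck 2, flow now 2.
Augment Hall→b→d→g→Exit: bottleneck 4, flow now 6.
Augment Hall→c→e→f→Exit: bottleneck 5, flow now 11.
Augment Hall→c→e→h→Exit: bottleneck 4, flow now 15.
No augmenting path remains; maximum flow = 15.
In the residual graph, reachable from Hall: {Hall, c, e, f}.
Min-cut edges: Hall→a (2), Hall→b (4), e→h (4), f→Exit (5); capacity 2 + 4 + 4 + 5 = 15.
This cut is saturated, so no flow can exceed 15.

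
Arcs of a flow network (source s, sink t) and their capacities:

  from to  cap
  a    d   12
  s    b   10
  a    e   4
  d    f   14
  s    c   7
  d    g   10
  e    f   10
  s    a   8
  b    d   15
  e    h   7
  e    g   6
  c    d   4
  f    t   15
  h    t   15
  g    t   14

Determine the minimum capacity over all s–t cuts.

22

Augment s→a→d→f→t: bottleneck 8, flow now 8.
Augment s→b→d→f→t: bottleneck 6, flow now 14.
Augment s→b→d→g→t: bottleneck 4, flow now 18.
Augment s→c→d→g→t: bottleneck 4, flow now 22.
No augmenting path remains; maximum flow = 22.
By max-flow min-cut, the minimum cut capacity equals the max flow.
In the residual graph, reachable from s: {s, c}.
Min-cut edges: s→a (8), s→b (10), c→d (4); capacity 8 + 10 + 4 = 22.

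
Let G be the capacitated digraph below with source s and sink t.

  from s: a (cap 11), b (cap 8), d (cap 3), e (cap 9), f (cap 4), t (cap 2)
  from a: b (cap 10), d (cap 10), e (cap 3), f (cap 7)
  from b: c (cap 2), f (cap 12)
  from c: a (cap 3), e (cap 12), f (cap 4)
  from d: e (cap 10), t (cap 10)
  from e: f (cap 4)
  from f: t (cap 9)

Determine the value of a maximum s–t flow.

21

Augment s→t: bottleneck 2, flow now 2.
Augment s→d→t: bottleneck 3, flow now 5.
Augment s→f→t: bottleneck 4, flow now 9.
Augment s→a→d→t: bottleneck 7, flow now 16.
Augment s→a→f→t: bottleneck 4, flow now 20.
Augment s→b→f→t: bottleneck 1, flow now 21.
No augmenting path remains; maximum flow = 21.
In the residual graph, reachable from s: {s, a, b, c, d, e, f}.
Min-cut edges: s→t (2), d→t (10), f→t (9); capacity 2 + 10 + 9 = 21.
This cut is saturated, so no flow can exceed 21.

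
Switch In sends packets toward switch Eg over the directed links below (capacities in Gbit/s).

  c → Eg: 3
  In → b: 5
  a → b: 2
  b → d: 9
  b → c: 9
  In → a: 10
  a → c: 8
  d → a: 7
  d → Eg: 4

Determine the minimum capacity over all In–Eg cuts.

7

Augment In→a→c→Eg: bottleneck 3, flow now 3.
Augment In→b→d→Eg: bottleneck 4, flow now 7.
No augmenting path remains; maximum flow = 7.
By max-flow min-cut, the minimum cut capacity equals the max flow.
In the residual graph, reachable from In: {In, a, b, c, d}.
Min-cut edges: c→Eg (3), d→Eg (4); capacity 3 + 4 = 7.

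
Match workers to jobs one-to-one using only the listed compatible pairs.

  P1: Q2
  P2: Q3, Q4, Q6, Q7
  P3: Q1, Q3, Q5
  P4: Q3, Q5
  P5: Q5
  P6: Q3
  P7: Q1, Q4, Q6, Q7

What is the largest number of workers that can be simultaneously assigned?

Unit-capacity flow: source→left, listed edges, right→sink; max matching = max flow.
Augmenting path P1→Q2 (+1); matched 1.
Augmenting path P2→Q3 (+1); matched 2.
Augmenting path P3→Q1 (+1); matched 3.
Augmenting path P4→Q5 (+1); matched 4.
Augmenting path P7→Q4 (+1); matched 5.
Augmenting path P6→Q3→P2→Q6 (+1); matched 6.
No augmenting path remains; maximum matching = 6.
König certificate: {P1, P2, P3, P7, Q3, Q5} is a vertex cover of size 6 (every listed pair touches it), so no matching can be larger.

6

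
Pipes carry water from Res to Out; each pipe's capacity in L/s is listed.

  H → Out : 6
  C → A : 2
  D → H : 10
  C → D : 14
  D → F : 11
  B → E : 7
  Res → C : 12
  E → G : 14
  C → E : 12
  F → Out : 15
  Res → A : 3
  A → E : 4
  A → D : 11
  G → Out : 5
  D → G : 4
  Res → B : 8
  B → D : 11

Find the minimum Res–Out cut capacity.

Augment Res→A→D→F→Out: bottleneck 3, flow now 3.
Augment Res→B→D→F→Out: bottleneck 8, flow now 11.
Augment Res→C→D→G→Out: bottleneck 4, flow now 15.
Augment Res→C→D→H→Out: bottleneck 6, flow now 21.
Augment Res→C→E→G→Out: bottleneck 1, flow now 22.
No augmenting path remains; maximum flow = 22.
By max-flow min-cut, the minimum cut capacity equals the max flow.
In the residual graph, reachable from Res: {Res, A, B, C, D, E, G, H}.
Min-cut edges: D→F (11), G→Out (5), H→Out (6); capacity 11 + 5 + 6 = 22.

22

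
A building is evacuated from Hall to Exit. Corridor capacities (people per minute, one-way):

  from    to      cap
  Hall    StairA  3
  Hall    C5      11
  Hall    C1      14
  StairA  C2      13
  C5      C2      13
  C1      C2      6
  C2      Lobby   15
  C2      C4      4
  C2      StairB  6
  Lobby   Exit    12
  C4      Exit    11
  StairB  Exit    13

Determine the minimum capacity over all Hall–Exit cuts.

20

Augment Hall→StairA→C2→Lobby→Exit: bottleneck 3, flow now 3.
Augment Hall→C5→C2→Lobby→Exit: bottleneck 9, flow now 12.
Augment Hall→C5→C2→C4→Exit: bottleneck 2, flow now 14.
Augment Hall→C1→C2→C4→Exit: bottleneck 2, flow now 16.
Augment Hall→C1→C2→StairB→Exit: bottleneck 4, flow now 20.
No augmenting path remains; maximum flow = 20.
By max-flow min-cut, the minimum cut capacity equals the max flow.
In the residual graph, reachable from Hall: {Hall, C1}.
Min-cut edges: Hall→StairA (3), Hall→C5 (11), C1→C2 (6); capacity 3 + 11 + 6 = 20.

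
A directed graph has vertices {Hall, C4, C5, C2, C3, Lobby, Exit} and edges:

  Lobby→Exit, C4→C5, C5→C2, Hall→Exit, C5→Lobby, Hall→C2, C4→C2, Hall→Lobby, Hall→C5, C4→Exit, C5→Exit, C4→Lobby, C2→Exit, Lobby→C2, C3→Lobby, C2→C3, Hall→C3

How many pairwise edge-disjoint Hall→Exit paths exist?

Assign every edge capacity 1; by Menger, the answer equals the max flow.
Path Hall→Exit (+1); total 1.
Path Hall→C5→Exit (+1); total 2.
Path Hall→C2→Exit (+1); total 3.
Path Hall→Lobby→Exit (+1); total 4.
No residual Hall→Exit path; max flow = 4.
Certifying cut of size 4: {C2→Exit, Hall→C5, Hall→Exit, Lobby→Exit}.

4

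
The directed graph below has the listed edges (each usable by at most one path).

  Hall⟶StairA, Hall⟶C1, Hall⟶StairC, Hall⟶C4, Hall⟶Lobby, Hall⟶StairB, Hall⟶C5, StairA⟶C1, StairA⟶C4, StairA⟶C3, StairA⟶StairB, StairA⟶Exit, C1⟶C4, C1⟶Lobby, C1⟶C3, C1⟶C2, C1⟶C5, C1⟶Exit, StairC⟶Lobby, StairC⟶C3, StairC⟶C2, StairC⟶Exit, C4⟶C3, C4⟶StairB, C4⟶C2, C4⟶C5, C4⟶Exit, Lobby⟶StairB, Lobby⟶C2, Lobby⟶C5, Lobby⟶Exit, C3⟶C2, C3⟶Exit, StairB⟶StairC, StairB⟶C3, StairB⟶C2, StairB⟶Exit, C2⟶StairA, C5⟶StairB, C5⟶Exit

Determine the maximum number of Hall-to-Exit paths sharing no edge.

Assign every edge capacity 1; by Menger, the answer equals the max flow.
Path Hall→StairA→Exit (+1); total 1.
Path Hall→C1→Exit (+1); total 2.
Path Hall→StairC→Exit (+1); total 3.
Path Hall→C4→Exit (+1); total 4.
Path Hall→Lobby→Exit (+1); total 5.
Path Hall→StairB→Exit (+1); total 6.
Path Hall→C5→Exit (+1); total 7.
No residual Hall→Exit path; max flow = 7.
Certifying cut of size 7: {Hall→C1, Hall→C4, Hall→C5, Hall→Lobby, Hall→StairA, Hall→StairB, Hall→StairC}.

7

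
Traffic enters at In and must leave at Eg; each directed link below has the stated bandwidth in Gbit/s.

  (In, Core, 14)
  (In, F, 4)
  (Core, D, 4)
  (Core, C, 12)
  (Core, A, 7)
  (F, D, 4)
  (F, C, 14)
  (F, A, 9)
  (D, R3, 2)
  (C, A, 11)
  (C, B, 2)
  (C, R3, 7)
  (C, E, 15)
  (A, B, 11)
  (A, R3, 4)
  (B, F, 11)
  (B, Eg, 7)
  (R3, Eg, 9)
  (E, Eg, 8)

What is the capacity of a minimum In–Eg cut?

18

Augment In→Core→D→R3→Eg: bottleneck 2, flow now 2.
Augment In→Core→C→B→Eg: bottleneck 2, flow now 4.
Augment In→Core→C→R3→Eg: bottleneck 7, flow now 11.
Augment In→Core→C→E→Eg: bottleneck 3, flow now 14.
Augment In→F→C→E→Eg: bottleneck 4, flow now 18.
No augmenting path remains; maximum flow = 18.
By max-flow min-cut, the minimum cut capacity equals the max flow.
In the residual graph, reachable from In: {In}.
Min-cut edges: In→Core (14), In→F (4); capacity 14 + 4 = 18.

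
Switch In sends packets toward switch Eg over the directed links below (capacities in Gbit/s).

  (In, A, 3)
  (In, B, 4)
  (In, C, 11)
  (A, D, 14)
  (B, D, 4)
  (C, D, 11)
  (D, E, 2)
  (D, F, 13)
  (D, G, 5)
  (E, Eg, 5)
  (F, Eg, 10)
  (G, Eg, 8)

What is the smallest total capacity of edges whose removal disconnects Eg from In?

Augment In→A→D→E→Eg: bottleneck 2, flow now 2.
Augment In→A→D→F→Eg: bottleneck 1, flow now 3.
Augment In→B→D→F→Eg: bottleneck 4, flow now 7.
Augment In→C→D→F→Eg: bottleneck 5, flow now 12.
Augment In→C→D→G→Eg: bottleneck 5, flow now 17.
No augmenting path remains; maximum flow = 17.
By max-flow min-cut, the minimum cut capacity equals the max flow.
In the residual graph, reachable from In: {In, A, B, C, D, F}.
Min-cut edges: D→E (2), D→G (5), F→Eg (10); capacity 2 + 5 + 10 = 17.

17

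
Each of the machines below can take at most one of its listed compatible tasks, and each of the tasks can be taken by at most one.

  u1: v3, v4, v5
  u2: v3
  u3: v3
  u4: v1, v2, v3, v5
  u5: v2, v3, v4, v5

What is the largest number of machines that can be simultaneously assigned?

4

Unit-capacity flow: source→left, listed edges, right→sink; max matching = max flow.
Augmenting path u1→v3 (+1); matched 1.
Augmenting path u4→v1 (+1); matched 2.
Augmenting path u5→v2 (+1); matched 3.
Augmenting path u2→v3→u1→v4 (+1); matched 4.
No augmenting path remains; maximum matching = 4.
König certificate: {u1, u4, u5, v3} is a vertex cover of size 4 (every listed pair touches it), so no matching can be larger.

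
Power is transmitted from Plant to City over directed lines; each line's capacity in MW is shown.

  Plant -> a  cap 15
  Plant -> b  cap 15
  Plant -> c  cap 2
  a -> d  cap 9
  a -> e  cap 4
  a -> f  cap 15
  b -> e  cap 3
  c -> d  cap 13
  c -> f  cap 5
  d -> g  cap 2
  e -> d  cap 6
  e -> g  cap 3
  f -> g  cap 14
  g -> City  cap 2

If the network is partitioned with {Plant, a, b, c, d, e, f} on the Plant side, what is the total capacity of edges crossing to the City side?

Edges leaving {Plant, a, b, c, d, e, f}: d→g (2), e→g (3), f→g (14).
Cut capacity = 2 + 3 + 14 = 19.

19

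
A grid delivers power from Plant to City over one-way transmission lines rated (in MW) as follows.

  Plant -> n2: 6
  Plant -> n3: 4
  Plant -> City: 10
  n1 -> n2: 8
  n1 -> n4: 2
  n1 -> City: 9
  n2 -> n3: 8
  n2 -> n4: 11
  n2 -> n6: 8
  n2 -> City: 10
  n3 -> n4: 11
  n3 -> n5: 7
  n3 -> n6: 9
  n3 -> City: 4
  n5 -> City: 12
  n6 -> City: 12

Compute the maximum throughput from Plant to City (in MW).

20

Augment Plant→City: bottleneck 10, flow now 10.
Augment Plant→n2→City: bottleneck 6, flow now 16.
Augment Plant→n3→City: bottleneck 4, flow now 20.
No augmenting path remains; maximum flow = 20.
In the residual graph, reachable from Plant: {Plant}.
Min-cut edges: Plant→n2 (6), Plant→n3 (4), Plant→City (10); capacity 6 + 4 + 10 = 20.
This cut is saturated, so no flow can exceed 20.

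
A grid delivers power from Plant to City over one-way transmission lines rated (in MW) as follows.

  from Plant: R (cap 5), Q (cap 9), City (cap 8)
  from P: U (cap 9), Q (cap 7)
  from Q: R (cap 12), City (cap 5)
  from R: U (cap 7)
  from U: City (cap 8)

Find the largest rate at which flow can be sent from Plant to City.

Augment Plant→City: bottleneck 8, flow now 8.
Augment Plant→Q→City: bottleneck 5, flow now 13.
Augment Plant→R→U→City: bottleneck 5, flow now 18.
Augment Plant→Q→R→U→City: bottleneck 2, flow now 20.
No augmenting path remains; maximum flow = 20.
In the residual graph, reachable from Plant: {Plant, Q, R}.
Min-cut edges: Plant→City (8), Q→City (5), R→U (7); capacity 8 + 5 + 7 = 20.
This cut is saturated, so no flow can exceed 20.

20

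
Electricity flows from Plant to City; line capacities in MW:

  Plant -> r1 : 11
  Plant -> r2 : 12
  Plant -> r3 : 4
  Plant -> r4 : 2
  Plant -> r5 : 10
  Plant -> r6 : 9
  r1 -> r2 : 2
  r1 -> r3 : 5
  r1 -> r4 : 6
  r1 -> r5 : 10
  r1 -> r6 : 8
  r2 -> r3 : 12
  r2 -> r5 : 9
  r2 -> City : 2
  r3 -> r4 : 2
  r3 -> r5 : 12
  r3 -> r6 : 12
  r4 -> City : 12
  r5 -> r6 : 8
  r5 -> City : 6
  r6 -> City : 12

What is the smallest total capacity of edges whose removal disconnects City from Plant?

30

Augment Plant→r2→City: bottleneck 2, flow now 2.
Augment Plant→r4→City: bottleneck 2, flow now 4.
Augment Plant→r5→City: bottleneck 6, flow now 10.
Augment Plant→r6→City: bottleneck 9, flow now 19.
Augment Plant→r1→r4→City: bottleneck 6, flow now 25.
Augment Plant→r1→r6→City: bottleneck 3, flow now 28.
Augment Plant→r3→r4→City: bottleneck 2, flow now 30.
No augmenting path remains; maximum flow = 30.
By max-flow min-cut, the minimum cut capacity equals the max flow.
In the residual graph, reachable from Plant: {Plant, r1, r2, r3, r5, r6}.
Min-cut edges: Plant→r4 (2), r1→r4 (6), r2→City (2), r3→r4 (2), r5→City (6), r6→City (12); capacity 2 + 6 + 2 + 2 + 6 + 12 = 30.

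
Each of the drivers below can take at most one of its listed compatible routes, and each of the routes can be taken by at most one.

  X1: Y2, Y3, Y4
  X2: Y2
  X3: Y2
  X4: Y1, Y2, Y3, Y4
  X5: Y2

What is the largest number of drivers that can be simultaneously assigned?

3

Unit-capacity flow: source→left, listed edges, right→sink; max matching = max flow.
Augmenting path X1→Y2 (+1); matched 1.
Augmenting path X4→Y1 (+1); matched 2.
Augmenting path X2→Y2→X1→Y3 (+1); matched 3.
No augmenting path remains; maximum matching = 3.
König certificate: {X1, X4, Y2} is a vertex cover of size 3 (every listed pair touches it), so no matching can be larger.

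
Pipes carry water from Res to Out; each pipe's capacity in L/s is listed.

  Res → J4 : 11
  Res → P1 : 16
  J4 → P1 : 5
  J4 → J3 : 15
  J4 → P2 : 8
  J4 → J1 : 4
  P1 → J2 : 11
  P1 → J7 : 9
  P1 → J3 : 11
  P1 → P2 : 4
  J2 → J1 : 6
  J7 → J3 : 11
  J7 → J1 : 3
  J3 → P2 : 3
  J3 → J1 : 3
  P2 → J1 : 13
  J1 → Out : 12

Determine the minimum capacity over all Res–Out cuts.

12

Augment Res→J4→J1→Out: bottleneck 4, flow now 4.
Augment Res→J4→J3→J1→Out: bottleneck 3, flow now 7.
Augment Res→J4→P2→J1→Out: bottleneck 4, flow now 11.
Augment Res→P1→J2→J1→Out: bottleneck 1, flow now 12.
No augmenting path remains; maximum flow = 12.
By max-flow min-cut, the minimum cut capacity equals the max flow.
In the residual graph, reachable from Res: {Res, J4, P1, J2, J7, J3, P2, J1}.
Min-cut edges: J1→Out (12); capacity 12 = 12.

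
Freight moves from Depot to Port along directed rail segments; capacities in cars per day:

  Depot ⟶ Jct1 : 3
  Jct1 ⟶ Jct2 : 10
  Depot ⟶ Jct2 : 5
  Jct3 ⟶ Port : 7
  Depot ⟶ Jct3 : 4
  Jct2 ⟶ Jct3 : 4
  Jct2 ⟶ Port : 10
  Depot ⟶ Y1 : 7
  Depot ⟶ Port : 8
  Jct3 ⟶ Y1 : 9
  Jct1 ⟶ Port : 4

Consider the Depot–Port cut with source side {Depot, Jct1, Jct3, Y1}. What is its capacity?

Edges leaving {Depot, Jct1, Jct3, Y1}: Depot→Jct2 (5), Depot→Port (8), Jct1→Jct2 (10), Jct1→Port (4), Jct3→Port (7).
Cut capacity = 5 + 8 + 10 + 4 + 7 = 34.

34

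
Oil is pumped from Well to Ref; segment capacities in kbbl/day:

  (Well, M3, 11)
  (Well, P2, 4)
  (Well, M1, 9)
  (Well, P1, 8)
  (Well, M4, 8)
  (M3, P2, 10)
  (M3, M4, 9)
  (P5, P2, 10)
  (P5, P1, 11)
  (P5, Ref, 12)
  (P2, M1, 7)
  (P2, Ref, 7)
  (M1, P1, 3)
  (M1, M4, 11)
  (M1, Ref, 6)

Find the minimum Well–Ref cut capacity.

13

Augment Well→P2→Ref: bottleneck 4, flow now 4.
Augment Well→M1→Ref: bottleneck 6, flow now 10.
Augment Well→M3→P2→Ref: bottleneck 3, flow now 13.
No augmenting path remains; maximum flow = 13.
By max-flow min-cut, the minimum cut capacity equals the max flow.
In the residual graph, reachable from Well: {Well, M3, P2, M1, P1, M4}.
Min-cut edges: P2→Ref (7), M1→Ref (6); capacity 7 + 6 = 13.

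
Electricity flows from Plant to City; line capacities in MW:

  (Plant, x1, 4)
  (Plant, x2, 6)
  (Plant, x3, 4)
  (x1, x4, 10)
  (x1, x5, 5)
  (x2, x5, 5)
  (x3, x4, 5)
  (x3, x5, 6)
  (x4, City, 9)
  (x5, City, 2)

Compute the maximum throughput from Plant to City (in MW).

Augment Plant→x1→x4→City: bottleneck 4, flow now 4.
Augment Plant→x2→x5→City: bottleneck 2, flow now 6.
Augment Plant→x3→x4→City: bottleneck 4, flow now 10.
No augmenting path remains; maximum flow = 10.
In the residual graph, reachable from Plant: {Plant, x2, x5}.
Min-cut edges: Plant→x1 (4), Plant→x3 (4), x5→City (2); capacity 4 + 4 + 2 = 10.
This cut is saturated, so no flow can exceed 10.

10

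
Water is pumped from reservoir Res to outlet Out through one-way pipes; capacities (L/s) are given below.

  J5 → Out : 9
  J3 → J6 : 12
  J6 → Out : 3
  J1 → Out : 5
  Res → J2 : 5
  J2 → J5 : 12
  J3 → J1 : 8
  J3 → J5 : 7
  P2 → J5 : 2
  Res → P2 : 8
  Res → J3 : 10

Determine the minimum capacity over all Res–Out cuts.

Augment Res→J2→J5→Out: bottleneck 5, flow now 5.
Augment Res→J3→J5→Out: bottleneck 4, flow now 9.
Augment Res→J3→J6→Out: bottleneck 3, flow now 12.
Augment Res→J3→J1→Out: bottleneck 3, flow now 15.
Augment Res→P2→J5→J3→J1→Out: bottleneck 2, flow now 17. (uses reverse residual edge)
No augmenting path remains; maximum flow = 17.
By max-flow min-cut, the minimum cut capacity equals the max flow.
In the residual graph, reachable from Res: {Res, P2}.
Min-cut edges: Res→J2 (5), Res→J3 (10), P2→J5 (2); capacity 5 + 10 + 2 = 17.

17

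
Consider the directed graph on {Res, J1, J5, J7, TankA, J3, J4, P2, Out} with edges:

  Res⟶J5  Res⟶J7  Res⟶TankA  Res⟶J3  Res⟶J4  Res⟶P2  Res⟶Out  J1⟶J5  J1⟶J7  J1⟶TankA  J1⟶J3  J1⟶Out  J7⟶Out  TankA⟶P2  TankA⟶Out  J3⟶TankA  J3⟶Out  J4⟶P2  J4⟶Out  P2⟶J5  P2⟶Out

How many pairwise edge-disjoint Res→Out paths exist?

Assign every edge capacity 1; by Menger, the answer equals the max flow.
Path Res→Out (+1); total 1.
Path Res→J7→Out (+1); total 2.
Path Res→TankA→Out (+1); total 3.
Path Res→J3→Out (+1); total 4.
Path Res→J4→Out (+1); total 5.
Path Res→P2→Out (+1); total 6.
No residual Res→Out path; max flow = 6.
Certifying cut of size 6: {Res→J3, Res→J4, Res→J7, Res→Out, Res→P2, Res→TankA}.

6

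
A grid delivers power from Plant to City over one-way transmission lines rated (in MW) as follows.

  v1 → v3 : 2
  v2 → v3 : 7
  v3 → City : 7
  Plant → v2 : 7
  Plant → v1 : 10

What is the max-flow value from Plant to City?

Augment Plant→v1→v3→City: bottleneck 2, flow now 2.
Augment Plant→v2→v3→City: bottleneck 5, flow now 7.
No augmenting path remains; maximum flow = 7.
In the residual graph, reachable from Plant: {Plant, v1, v2, v3}.
Min-cut edges: v3→City (7); capacity 7 = 7.
This cut is saturated, so no flow can exceed 7.

7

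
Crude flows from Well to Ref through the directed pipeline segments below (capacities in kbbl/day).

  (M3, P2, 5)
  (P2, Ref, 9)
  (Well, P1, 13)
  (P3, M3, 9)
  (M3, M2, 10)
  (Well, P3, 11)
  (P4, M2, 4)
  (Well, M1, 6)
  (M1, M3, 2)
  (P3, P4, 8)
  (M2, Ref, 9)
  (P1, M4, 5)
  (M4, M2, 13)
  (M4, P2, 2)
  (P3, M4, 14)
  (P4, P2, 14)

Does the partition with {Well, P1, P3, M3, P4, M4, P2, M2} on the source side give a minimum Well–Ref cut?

No — its capacity is 24, but the minimum cut has capacity 18.

Given cut capacity: 6 + 9 + 9 = 24.
Augment Well→P1→M4→P2→Ref: bottleneck 2, flow now 2.
Augment Well→P1→M4→M2→Ref: bottleneck 3, flow now 5.
Augment Well→P3→M3→P2→Ref: bottleneck 5, flow now 10.
Augment Well→P3→M3→M2→Ref: bottleneck 4, flow now 14.
Augment Well→P3→P4→P2→Ref: bottleneck 2, flow now 16.
Augment Well→M1→M3→M2→Ref: bottleneck 2, flow now 18.
No augmenting path remains; maximum flow = 18.
In the residual graph, reachable from Well: {Well, P1, M1}.
Min-cut edges: Well→P3 (11), P1→M4 (5), M1→M3 (2); capacity 11 + 5 + 2 = 18.
Cut capacity 24 exceeds the max flow 18, so it is not minimum.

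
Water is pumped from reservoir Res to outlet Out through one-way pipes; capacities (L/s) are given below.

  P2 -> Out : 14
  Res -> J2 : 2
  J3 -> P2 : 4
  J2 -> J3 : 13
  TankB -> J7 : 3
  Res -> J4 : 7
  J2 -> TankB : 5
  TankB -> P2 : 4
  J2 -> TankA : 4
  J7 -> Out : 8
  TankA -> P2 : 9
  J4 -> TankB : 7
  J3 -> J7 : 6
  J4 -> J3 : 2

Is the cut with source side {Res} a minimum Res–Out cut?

Given cut capacity: 7 + 2 = 9.
Augment Res→J4→TankB→J7→Out: bottleneck 3, flow now 3.
Augment Res→J4→TankB→P2→Out: bottleneck 4, flow now 7.
Augment Res→J2→J3→J7→Out: bottleneck 2, flow now 9.
No augmenting path remains; maximum flow = 9.
Cut capacity 9 equals the max flow, so it is a minimum cut.

Yes — it is a minimum cut (capacity 9).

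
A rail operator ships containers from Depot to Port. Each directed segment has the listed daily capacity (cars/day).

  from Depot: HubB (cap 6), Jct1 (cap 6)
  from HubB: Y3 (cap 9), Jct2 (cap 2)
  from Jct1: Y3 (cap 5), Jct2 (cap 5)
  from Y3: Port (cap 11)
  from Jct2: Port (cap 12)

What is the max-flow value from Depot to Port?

12

Augment Depot→HubB→Y3→Port: bottleneck 6, flow now 6.
Augment Depot→Jct1→Y3→Port: bottleneck 5, flow now 11.
Augment Depot→Jct1→Jct2→Port: bottleneck 1, flow now 12.
No augmenting path remains; maximum flow = 12.
In the residual graph, reachable from Depot: {Depot}.
Min-cut edges: Depot→HubB (6), Depot→Jct1 (6); capacity 6 + 6 = 12.
This cut is saturated, so no flow can exceed 12.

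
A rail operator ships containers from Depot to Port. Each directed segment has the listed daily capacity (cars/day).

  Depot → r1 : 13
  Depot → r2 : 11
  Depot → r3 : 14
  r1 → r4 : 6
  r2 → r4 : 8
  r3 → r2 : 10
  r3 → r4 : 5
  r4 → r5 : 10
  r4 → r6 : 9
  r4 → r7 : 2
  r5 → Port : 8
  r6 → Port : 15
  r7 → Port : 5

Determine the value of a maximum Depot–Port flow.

Augment Depot→r1→r4→r5→Port: bottleneck 6, flow now 6.
Augment Depot→r2→r4→r5→Port: bottleneck 2, flow now 8.
Augment Depot→r2→r4→r6→Port: bottleneck 6, flow now 14.
Augment Depot→r3→r4→r6→Port: bottleneck 3, flow now 17.
Augment Depot→r3→r4→r7→Port: bottleneck 2, flow now 19.
No augmenting path remains; maximum flow = 19.
In the residual graph, reachable from Depot: {Depot, r1, r2, r3}.
Min-cut edges: r1→r4 (6), r2→r4 (8), r3→r4 (5); capacity 6 + 8 + 5 = 19.
This cut is saturated, so no flow can exceed 19.

19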